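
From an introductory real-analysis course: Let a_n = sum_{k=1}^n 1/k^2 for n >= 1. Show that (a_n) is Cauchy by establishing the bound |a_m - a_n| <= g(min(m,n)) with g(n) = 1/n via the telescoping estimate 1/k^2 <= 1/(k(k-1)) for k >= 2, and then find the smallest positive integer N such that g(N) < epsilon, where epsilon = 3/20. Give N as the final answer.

For m > n >= 1: |a_m - a_n| = sum_{k=n+1}^m 1/k^2.
Use 1/k^2 <= 1/(k(k-1)) = 1/(k-1) - 1/k for k >= 2:
sum_{k=n+1}^m 1/k^2 <= sum_{k=n+1}^m (1/(k-1) - 1/k) = 1/n - 1/m <= 1/n.
By symmetry the same bound holds with n,m swapped, so |a_m - a_n| <= 1/min(m,n) = g(min(m,n)). Since g(n) -> 0, (a_n) is Cauchy.
Now solve g(N) < 3/20: 1/N < 3/20 <=> N > 1/(3/20) = 20/3.
The smallest integer strictly greater than 20/3 is N = 7.
Check: g(7) = 1/7 < 3/20; g(6) = 1/6 >= 3/20. So N = 7.

7


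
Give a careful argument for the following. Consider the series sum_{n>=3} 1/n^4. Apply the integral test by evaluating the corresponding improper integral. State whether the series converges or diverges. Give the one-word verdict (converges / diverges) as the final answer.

Let f(x) = x^(-4). Then f is positive, continuous, and decreasing on [3, infinity), so the integral test applies.
Compute the improper integral int_{3}^infinity f(x) dx:
  antiderivative F(x) = -1/(3*x^3).
  As x -> infinity, F(x) -> 0 (since p = 4 > 1).
  So int = F(infinity) - F(3) = 0 - (-1/81) = 1/81.
  Finite, so by the integral test, the series converges.

converges


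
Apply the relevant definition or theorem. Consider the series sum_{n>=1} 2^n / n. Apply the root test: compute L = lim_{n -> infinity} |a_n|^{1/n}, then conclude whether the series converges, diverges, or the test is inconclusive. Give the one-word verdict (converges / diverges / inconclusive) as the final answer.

Let a_n denote the general term. Form |a_n|^(1/n) and simplify:
|a_n|^(1/n) = 2/n^(1/n)
Take the limit as n -> infinity: L = 2.
Since L = 2 > 1, the root test implies divergence.

diverges


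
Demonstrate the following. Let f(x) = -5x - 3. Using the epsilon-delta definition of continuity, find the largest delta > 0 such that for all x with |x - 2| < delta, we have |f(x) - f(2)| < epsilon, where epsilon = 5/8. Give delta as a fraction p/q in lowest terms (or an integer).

We compute f(2) = -5*(2) - 3 = -13.
|f(x) - f(2)| = |-5x - 3 - (-13)| = |-5(x - 2)| = 5|x - 2|.
We need 5|x - 2| < 5/8, i.e. |x - 2| < 5/8 / 5 = 1/8.
So any delta <= 1/8 works. Conversely, if delta > 1/8, then x = 2 + 1/8 satisfies |x - 2| = 1/8 < delta but |f(x) - f(2)| = 5 * 1/8 = 5/8, which is not < 5/8; so no larger delta works.
Hence the largest such delta is 1/8.

1/8


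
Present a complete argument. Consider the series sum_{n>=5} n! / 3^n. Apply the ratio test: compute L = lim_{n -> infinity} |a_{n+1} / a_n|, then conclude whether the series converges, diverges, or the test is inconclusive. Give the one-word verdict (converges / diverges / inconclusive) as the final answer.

Let a_n denote the general term. Form the ratio a_{n+1}/a_n and simplify:
a_{n+1}/a_n = n/3 + 1/3
Take the limit as n -> infinity: L = infinity.
Since L = infinity > 1 (or L = infinity), the ratio test implies the series diverges.

diverges


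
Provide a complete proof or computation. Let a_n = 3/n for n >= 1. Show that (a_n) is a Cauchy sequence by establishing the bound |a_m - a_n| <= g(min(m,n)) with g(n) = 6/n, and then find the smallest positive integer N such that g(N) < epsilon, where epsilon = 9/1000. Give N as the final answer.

For any m, n >= 1, by the triangle inequality:
|a_m - a_n| = |3/m - 3/n| <= 3*1/m + 3*1/n <= 6/min(m,n).
So g(n) = 6/n bounds the Cauchy difference. Since g(n) -> 0, (a_n) is Cauchy.
Now solve g(N) < 9/1000: 6/N < 9/1000 <=> N > 6 / (9/1000) = 2000/3.
The smallest integer strictly greater than 2000/3 is N = 667.
Check: g(667) = 6/667 = 6/667 < 9/1000; g(666) = 1/111 >= 9/1000. So N = 667.

667


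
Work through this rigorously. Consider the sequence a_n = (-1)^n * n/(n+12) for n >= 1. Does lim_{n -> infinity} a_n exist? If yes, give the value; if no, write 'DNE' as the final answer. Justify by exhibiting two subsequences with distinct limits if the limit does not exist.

Examine the behaviour of a_n along subsequences.
a_{2k} = 2k/(2k+12) -> 1. a_{2k+1} = -(2k+1)/(2k+13) -> -1.
Since these two subsequential limits are 1 and -1, distinct, the full sequence cannot converge (a convergent sequence has all subsequences tending to the same limit). So lim a_n does not exist.

DNE


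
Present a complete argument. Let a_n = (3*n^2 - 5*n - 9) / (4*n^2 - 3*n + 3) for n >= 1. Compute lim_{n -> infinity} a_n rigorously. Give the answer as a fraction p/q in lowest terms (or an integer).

Divide numerator and denominator by n^2, the highest power:
numerator / n^2 = 3 - 5/n - 9/n^2
denominator / n^2 = 4 - 3/n + 3/n^2
As n -> infinity, all terms of the form c/n^k (k >= 1) tend to 0.
So numerator / n^2 -> 3 and denominator / n^2 -> 4.
Therefore lim a_n = 3/4.

3/4


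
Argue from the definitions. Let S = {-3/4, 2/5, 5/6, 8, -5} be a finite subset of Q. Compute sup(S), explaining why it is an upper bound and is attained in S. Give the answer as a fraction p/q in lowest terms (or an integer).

S is finite, so sup(S) = max(S).
Sorted decreasing:
8, 5/6, 2/5, -3/4, -5
The extremum is 8.
For every x in S, x <= 8. And 8 is in S, so it is attained.
Therefore sup(S) = 8.

8


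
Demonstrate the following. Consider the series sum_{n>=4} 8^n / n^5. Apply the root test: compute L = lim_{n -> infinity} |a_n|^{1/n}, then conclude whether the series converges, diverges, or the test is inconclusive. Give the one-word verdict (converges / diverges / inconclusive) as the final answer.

Let a_n denote the general term. Form |a_n|^(1/n) and simplify:
|a_n|^(1/n) = 8/n^(5/n)
Take the limit as n -> infinity: L = 8.
Since L = 8 > 1, the root test implies divergence.

diverges


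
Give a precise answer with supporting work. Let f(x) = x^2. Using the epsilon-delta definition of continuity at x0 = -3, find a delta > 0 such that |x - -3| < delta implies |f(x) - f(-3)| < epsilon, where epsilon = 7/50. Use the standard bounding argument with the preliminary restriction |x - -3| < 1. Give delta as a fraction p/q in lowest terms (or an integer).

Factor: |x^2 - (-3)^2| = |x - -3| * |x + -3|.
Impose |x - -3| < 1 first. Then |x + -3| = |(x - -3) + 2*(-3)| <= |x - -3| + 2*|-3| < 1 + 6 = 7.
So |x^2 - (-3)^2| < delta * 7.
We need delta * 7 <= 7/50, i.e. delta <= 7/50/7 = 1/50.
Since 1/50 < 1, this is tighter than 1; take delta = 1/50.
So delta = 1/50 works.

1/50


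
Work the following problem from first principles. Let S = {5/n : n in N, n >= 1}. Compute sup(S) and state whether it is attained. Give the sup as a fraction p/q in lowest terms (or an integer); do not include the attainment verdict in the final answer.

Analysis:
- Values: 5, 5/2, 5/3, 5/4, ... strictly decreasing.
- The maximum is 5 (n=1); sup = 5 (attained).
- The set is bounded below by 0; 5/n -> 0 so 0 is the greatest lower bound.
- 0 is not in the set, so inf = 0 is not attained.
Conclusion: sup(S) = 5, attained in S.

5


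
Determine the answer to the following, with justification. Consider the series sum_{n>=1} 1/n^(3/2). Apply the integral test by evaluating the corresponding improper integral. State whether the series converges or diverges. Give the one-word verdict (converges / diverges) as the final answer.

Let f(x) = x^(-3/2). Then f is positive, continuous, and decreasing on [1, infinity), so the integral test applies.
Compute the improper integral int_{1}^infinity f(x) dx:
  antiderivative F(x) = -2/sqrt(x).
  As x -> infinity, F(x) -> 0 (since p = 3/2 > 1).
  So int = F(infinity) - F(1) = 0 - (-2) = 2.
  Finite, so by the integral test, the series converges.

converges


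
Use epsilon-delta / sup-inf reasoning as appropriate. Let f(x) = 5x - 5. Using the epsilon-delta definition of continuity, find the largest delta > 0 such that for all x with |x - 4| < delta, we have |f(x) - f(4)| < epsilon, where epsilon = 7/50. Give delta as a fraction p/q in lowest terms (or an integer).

We compute f(4) = 5*(4) - 5 = 15.
|f(x) - f(4)| = |5x - 5 - (15)| = |5(x - 4)| = 5|x - 4|.
We need 5|x - 4| < 7/50, i.e. |x - 4| < 7/50 / 5 = 7/250.
So any delta <= 7/250 works. Conversely, if delta > 7/250, then x = 4 + 7/250 satisfies |x - 4| = 7/250 < delta but |f(x) - f(4)| = 5 * 7/250 = 7/50, which is not < 7/50; so no larger delta works.
Hence the largest such delta is 7/250.

7/250


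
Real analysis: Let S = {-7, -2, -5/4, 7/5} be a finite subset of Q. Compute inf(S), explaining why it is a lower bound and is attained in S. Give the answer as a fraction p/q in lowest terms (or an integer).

S is finite, so inf(S) = min(S).
Sorted increasing:
-7, -2, -5/4, 7/5
The extremum is -7.
For every x in S, x >= -7. And -7 is in S, so it is attained.
Therefore inf(S) = -7.

-7


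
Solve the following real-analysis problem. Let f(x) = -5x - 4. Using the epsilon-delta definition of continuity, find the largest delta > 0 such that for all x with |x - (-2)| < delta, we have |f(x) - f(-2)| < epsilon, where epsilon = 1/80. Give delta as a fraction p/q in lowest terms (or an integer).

We compute f(-2) = -5*(-2) - 4 = 6.
|f(x) - f(-2)| = |-5x - 4 - (6)| = |-5(x - (-2))| = 5|x - (-2)|.
We need 5|x - (-2)| < 1/80, i.e. |x - (-2)| < 1/80 / 5 = 1/400.
So any delta <= 1/400 works. Conversely, if delta > 1/400, then x = -2 + 1/400 satisfies |x - (-2)| = 1/400 < delta but |f(x) - f(-2)| = 5 * 1/400 = 1/80, which is not < 1/80; so no larger delta works.
Hence the largest such delta is 1/400.

1/400


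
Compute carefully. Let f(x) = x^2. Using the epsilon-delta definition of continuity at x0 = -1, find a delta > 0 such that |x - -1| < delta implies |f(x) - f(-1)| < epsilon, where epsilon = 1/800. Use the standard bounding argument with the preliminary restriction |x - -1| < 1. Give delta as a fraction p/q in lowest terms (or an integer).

Factor: |x^2 - (-1)^2| = |x - -1| * |x + -1|.
Impose |x - -1| < 1 first. Then |x + -1| = |(x - -1) + 2*(-1)| <= |x - -1| + 2*|-1| < 1 + 2 = 3.
So |x^2 - (-1)^2| < delta * 3.
We need delta * 3 <= 1/800, i.e. delta <= 1/800/3 = 1/2400.
Since 1/2400 < 1, this is tighter than 1; take delta = 1/2400.
So delta = 1/2400 works.

1/2400


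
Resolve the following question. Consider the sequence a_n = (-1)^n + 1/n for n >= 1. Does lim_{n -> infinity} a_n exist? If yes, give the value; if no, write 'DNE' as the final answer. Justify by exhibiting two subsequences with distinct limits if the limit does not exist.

Examine the behaviour of a_n along subsequences.
a_{2k} = 1 + 1/(2k) -> 1. a_{2k+1} = -1 + 1/(2k+1) -> -1.
Since these two subsequential limits are 1 and -1, distinct, the full sequence cannot converge (a convergent sequence has all subsequences tending to the same limit). So lim a_n does not exist.

DNE


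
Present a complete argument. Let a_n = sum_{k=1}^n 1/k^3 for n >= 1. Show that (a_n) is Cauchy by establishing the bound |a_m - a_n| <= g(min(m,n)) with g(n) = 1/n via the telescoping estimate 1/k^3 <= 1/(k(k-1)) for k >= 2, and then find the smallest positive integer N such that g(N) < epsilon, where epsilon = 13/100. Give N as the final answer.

For m > n >= 1: |a_m - a_n| = sum_{k=n+1}^m 1/k^3.
Use 1/k^3 <= 1/(k(k-1)) = 1/(k-1) - 1/k for k >= 2 (which holds since k^3 >= k^2 >= k(k-1) for k >= 2):
sum_{k=n+1}^m 1/k^3 <= sum_{k=n+1}^m (1/(k-1) - 1/k) = 1/n - 1/m <= 1/n.
By symmetry the same bound holds with n,m swapped, so |a_m - a_n| <= 1/min(m,n) = g(min(m,n)). Since g(n) -> 0, (a_n) is Cauchy.
Now solve g(N) < 13/100: 1/N < 13/100 <=> N > 1/(13/100) = 100/13.
The smallest integer strictly greater than 100/13 is N = 8.
Check: g(8) = 1/8 < 13/100; g(7) = 1/7 >= 13/100. So N = 8.

8


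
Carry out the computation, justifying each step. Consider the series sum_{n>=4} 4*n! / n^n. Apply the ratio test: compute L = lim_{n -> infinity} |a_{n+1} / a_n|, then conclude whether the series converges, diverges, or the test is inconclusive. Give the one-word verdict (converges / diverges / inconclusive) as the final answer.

Let a_n denote the general term. Form the ratio a_{n+1}/a_n and simplify:
a_{n+1}/a_n = (n/(n + 1))^n
Take the limit as n -> infinity: L = exp(-1).
Since L = exp(-1) < 1, the ratio test implies the series converges.

converges


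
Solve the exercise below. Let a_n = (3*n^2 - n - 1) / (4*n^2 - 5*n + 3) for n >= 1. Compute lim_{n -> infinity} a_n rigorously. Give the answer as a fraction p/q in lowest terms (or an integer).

Divide numerator and denominator by n^2, the highest power:
numerator / n^2 = 3 - 1/n - 1/n^2
denominator / n^2 = 4 - 5/n + 3/n^2
As n -> infinity, all terms of the form c/n^k (k >= 1) tend to 0.
So numerator / n^2 -> 3 and denominator / n^2 -> 4.
Therefore lim a_n = 3/4.

3/4


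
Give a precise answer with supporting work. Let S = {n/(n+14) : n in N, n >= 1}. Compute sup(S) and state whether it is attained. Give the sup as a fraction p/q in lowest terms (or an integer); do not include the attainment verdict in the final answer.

Analysis:
- Values: 1/15, 1/8, 3/17, 2/9, ... strictly increasing.
- Minimum is 1/15 (n=1); inf = 1/15 (attained).
- n/(n+14) = 1 - 14/(n+14) -> 1 from below as n -> infinity, and never equals 1.
- So sup = 1 (not attained).
Conclusion: sup(S) = 1, not attained in S.

1


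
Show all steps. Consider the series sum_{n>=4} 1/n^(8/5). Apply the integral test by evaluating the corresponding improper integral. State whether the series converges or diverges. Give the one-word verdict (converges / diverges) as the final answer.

Let f(x) = x^(-8/5). Then f is positive, continuous, and decreasing on [4, infinity), so the integral test applies.
Compute the improper integral int_{4}^infinity f(x) dx:
  antiderivative F(x) = -5/(3*x^(3/5)).
  As x -> infinity, F(x) -> 0 (since p = 8/5 > 1).
  So int = F(infinity) - F(4) = 0 - (-5*2^(4/5)/12) = 5*2^(4/5)/12.
  Finite, so by the integral test, the series converges.

converges


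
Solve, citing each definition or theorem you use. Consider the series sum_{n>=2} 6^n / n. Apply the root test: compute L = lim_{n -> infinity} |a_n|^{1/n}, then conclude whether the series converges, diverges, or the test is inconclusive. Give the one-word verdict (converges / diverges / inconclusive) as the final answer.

Let a_n denote the general term. Form |a_n|^(1/n) and simplify:
|a_n|^(1/n) = 6/n^(1/n)
Take the limit as n -> infinity: L = 6.
Since L = 6 > 1, the root test implies divergence.

diverges


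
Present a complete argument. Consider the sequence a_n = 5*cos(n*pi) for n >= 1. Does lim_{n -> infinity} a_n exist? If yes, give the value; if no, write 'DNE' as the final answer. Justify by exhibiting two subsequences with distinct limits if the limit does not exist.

Examine the behaviour of a_n along subsequences.
cos(n*pi) = (-1)^n, so a_n = 5*(-1)^n. a_{2k} = 5 -> 5. a_{2k+1} = -5 -> -5.
Since these two subsequential limits are 5 and -5, distinct, the full sequence cannot converge (a convergent sequence has all subsequences tending to the same limit). So lim a_n does not exist.

DNE


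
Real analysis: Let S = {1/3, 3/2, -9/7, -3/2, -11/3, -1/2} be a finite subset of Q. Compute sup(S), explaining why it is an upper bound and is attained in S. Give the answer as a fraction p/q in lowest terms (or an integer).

S is finite, so sup(S) = max(S).
Sorted decreasing:
3/2, 1/3, -1/2, -9/7, -3/2, -11/3
The extremum is 3/2.
For every x in S, x <= 3/2. And 3/2 is in S, so it is attained.
Therefore sup(S) = 3/2.

3/2


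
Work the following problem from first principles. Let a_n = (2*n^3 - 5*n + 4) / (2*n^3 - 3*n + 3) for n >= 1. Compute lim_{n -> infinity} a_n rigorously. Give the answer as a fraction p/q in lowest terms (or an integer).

Divide numerator and denominator by n^3, the highest power:
numerator / n^3 = 2 - 5/n^2 + 4/n^3
denominator / n^3 = 2 - 3/n^2 + 3/n^3
As n -> infinity, all terms of the form c/n^k (k >= 1) tend to 0.
So numerator / n^3 -> 2 and denominator / n^3 -> 2.
Therefore lim a_n = 1.

1


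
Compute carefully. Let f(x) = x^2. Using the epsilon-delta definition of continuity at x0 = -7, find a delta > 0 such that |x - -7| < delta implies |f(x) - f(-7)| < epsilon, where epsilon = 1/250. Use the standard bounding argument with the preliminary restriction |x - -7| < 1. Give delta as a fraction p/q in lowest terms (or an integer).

Factor: |x^2 - (-7)^2| = |x - -7| * |x + -7|.
Impose |x - -7| < 1 first. Then |x + -7| = |(x - -7) + 2*(-7)| <= |x - -7| + 2*|-7| < 1 + 14 = 15.
So |x^2 - (-7)^2| < delta * 15.
We need delta * 15 <= 1/250, i.e. delta <= 1/250/15 = 1/3750.
Since 1/3750 < 1, this is tighter than 1; take delta = 1/3750.
So delta = 1/3750 works.

1/3750


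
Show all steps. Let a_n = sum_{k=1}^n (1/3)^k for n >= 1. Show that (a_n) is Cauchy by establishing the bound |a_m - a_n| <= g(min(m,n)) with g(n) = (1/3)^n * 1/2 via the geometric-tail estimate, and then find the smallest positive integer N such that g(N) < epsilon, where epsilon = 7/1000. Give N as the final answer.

For m > n >= 1: |a_m - a_n| = sum_{k=n+1}^m (1/3)^k < sum_{k=n+1}^infinity (1/3)^k = (1/3)^(n+1) / (1 - 1/3) = (1/3)^n * (1/3) * (3/2) = (1/3)^n * 1/2.
So g(n) = (1/3)^n / 2. Since g(n) -> 0, (a_n) is Cauchy.
Now solve g(N) < 7/1000: (1/3)^N / 2 < 7/1000 <=> 3^N > 1 / (2 * 7/1000) = 500/7.
Check powers of 3: 3^3 = 27 <= 500/7, 3^4 = 81 > 500/7.
So the smallest such N is 4. Check: g(4) = 1/(2 * 81) = 1/162 < 7/1000.

4


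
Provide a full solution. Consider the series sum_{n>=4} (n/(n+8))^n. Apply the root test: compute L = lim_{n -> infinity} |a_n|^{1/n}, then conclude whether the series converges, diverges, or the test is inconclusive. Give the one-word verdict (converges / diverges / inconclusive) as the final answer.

Let a_n denote the general term. Form |a_n|^(1/n) and simplify:
|a_n|^(1/n) = n/(n + 8)
Take the limit as n -> infinity: L = 1.
Since L = 1, the root test is inconclusive. (In fact a_n = (n/(n+8))^n -> e^(-8) != 0, so the nth-term test shows divergence; but the root test itself gives no conclusion.)

inconclusive


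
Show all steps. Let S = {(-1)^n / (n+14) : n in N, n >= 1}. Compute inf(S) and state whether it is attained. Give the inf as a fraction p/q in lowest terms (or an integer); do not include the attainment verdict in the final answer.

Analysis:
- Values: -1/15, 1/16, -1/17, 1/18, -1/19, ...
- Positive terms (even n): 1/(2+14), 1/(4+14), ... decreasing -> max = 1/16 (n=2).
- Negative terms (odd n): -1/(1+14), -1/(3+14), ... increasing -> min = -1/15 (n=1).
- So sup = 1/16 (attained at n=2); inf = -1/15 (attained at n=1).
Conclusion: inf(S) = -1/15, attained in S.

-1/15


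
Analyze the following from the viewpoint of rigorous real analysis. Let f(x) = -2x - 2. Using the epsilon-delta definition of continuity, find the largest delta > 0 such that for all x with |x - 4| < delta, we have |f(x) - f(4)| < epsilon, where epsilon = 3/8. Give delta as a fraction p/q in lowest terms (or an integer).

We compute f(4) = -2*(4) - 2 = -10.
|f(x) - f(4)| = |-2x - 2 - (-10)| = |-2(x - 4)| = 2|x - 4|.
We need 2|x - 4| < 3/8, i.e. |x - 4| < 3/8 / 2 = 3/16.
So any delta <= 3/16 works. Conversely, if delta > 3/16, then x = 4 + 3/16 satisfies |x - 4| = 3/16 < delta but |f(x) - f(4)| = 2 * 3/16 = 3/8, which is not < 3/8; so no larger delta works.
Hence the largest such delta is 3/16.

3/16


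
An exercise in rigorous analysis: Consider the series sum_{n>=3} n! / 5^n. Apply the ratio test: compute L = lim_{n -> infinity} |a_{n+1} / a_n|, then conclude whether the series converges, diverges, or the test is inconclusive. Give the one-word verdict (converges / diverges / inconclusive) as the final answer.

Let a_n denote the general term. Form the ratio a_{n+1}/a_n and simplify:
a_{n+1}/a_n = n/5 + 1/5
Take the limit as n -> infinity: L = infinity.
Since L = infinity > 1 (or L = infinity), the ratio test implies the series diverges.

diverges


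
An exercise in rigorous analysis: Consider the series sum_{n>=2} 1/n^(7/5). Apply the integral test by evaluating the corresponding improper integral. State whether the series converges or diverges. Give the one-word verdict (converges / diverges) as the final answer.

Let f(x) = x^(-7/5). Then f is positive, continuous, and decreasing on [2, infinity), so the integral test applies.
Compute the improper integral int_{2}^infinity f(x) dx:
  antiderivative F(x) = -5/(2*x^(2/5)).
  As x -> infinity, F(x) -> 0 (since p = 7/5 > 1).
  So int = F(infinity) - F(2) = 0 - (-5*2^(3/5)/4) = 5*2^(3/5)/4.
  Finite, so by the integral test, the series converges.

converges


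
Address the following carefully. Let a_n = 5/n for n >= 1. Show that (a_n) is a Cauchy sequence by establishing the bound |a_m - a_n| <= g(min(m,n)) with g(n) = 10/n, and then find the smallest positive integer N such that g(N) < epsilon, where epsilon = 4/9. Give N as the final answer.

For any m, n >= 1, by the triangle inequality:
|a_m - a_n| = |5/m - 5/n| <= 5*1/m + 5*1/n <= 10/min(m,n).
So g(n) = 10/n bounds the Cauchy difference. Since g(n) -> 0, (a_n) is Cauchy.
Now solve g(N) < 4/9: 10/N < 4/9 <=> N > 10 / (4/9) = 45/2.
The smallest integer strictly greater than 45/2 is N = 23.
Check: g(23) = 10/23 = 10/23 < 4/9; g(22) = 5/11 >= 4/9. So N = 23.

23


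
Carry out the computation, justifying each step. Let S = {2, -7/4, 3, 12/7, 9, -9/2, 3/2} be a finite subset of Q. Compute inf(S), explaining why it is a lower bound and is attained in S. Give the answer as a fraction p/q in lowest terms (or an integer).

S is finite, so inf(S) = min(S).
Sorted increasing:
-9/2, -7/4, 3/2, 12/7, 2, 3, 9
The extremum is -9/2.
For every x in S, x >= -9/2. And -9/2 is in S, so it is attained.
Therefore inf(S) = -9/2.

-9/2


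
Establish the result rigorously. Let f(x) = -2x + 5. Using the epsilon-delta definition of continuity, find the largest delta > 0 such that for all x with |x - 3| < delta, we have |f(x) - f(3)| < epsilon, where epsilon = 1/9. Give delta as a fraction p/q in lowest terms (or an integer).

We compute f(3) = -2*(3) + 5 = -1.
|f(x) - f(3)| = |-2x + 5 - (-1)| = |-2(x - 3)| = 2|x - 3|.
We need 2|x - 3| < 1/9, i.e. |x - 3| < 1/9 / 2 = 1/18.
So any delta <= 1/18 works. Conversely, if delta > 1/18, then x = 3 + 1/18 satisfies |x - 3| = 1/18 < delta but |f(x) - f(3)| = 2 * 1/18 = 1/9, which is not < 1/9; so no larger delta works.
Hence the largest such delta is 1/18.

1/18


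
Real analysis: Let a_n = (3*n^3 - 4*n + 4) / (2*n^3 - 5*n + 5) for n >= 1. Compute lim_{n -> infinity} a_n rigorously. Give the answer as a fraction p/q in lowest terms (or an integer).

Divide numerator and denominator by n^3, the highest power:
numerator / n^3 = 3 - 4/n^2 + 4/n^3
denominator / n^3 = 2 - 5/n^2 + 5/n^3
As n -> infinity, all terms of the form c/n^k (k >= 1) tend to 0.
So numerator / n^3 -> 3 and denominator / n^3 -> 2.
Therefore lim a_n = 3/2.

3/2


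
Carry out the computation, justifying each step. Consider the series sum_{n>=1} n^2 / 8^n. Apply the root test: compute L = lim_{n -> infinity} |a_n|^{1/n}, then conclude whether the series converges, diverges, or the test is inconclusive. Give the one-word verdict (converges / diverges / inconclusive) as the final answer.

Let a_n denote the general term. Form |a_n|^(1/n) and simplify:
|a_n|^(1/n) = n^(2/n)/8
Take the limit as n -> infinity: L = 1/8.
Since L = 1/8 < 1, the root test implies convergence.

converges


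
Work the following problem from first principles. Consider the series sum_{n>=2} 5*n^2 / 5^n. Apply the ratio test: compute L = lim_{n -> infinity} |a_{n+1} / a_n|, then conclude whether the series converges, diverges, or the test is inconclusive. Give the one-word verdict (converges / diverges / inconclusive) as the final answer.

Let a_n denote the general term. Form the ratio a_{n+1}/a_n and simplify:
a_{n+1}/a_n = (n + 1)^2/(5*n^2)
Take the limit as n -> infinity: L = 1/5.
Since L = 1/5 < 1, the ratio test implies the series converges.

converges


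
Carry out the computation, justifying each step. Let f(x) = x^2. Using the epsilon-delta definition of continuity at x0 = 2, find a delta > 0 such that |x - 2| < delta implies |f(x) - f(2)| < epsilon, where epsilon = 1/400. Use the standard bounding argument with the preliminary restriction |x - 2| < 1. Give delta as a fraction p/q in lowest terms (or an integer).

Factor: |x^2 - (2)^2| = |x - 2| * |x + 2|.
Impose |x - 2| < 1 first. Then |x + 2| = |(x - 2) + 2*(2)| <= |x - 2| + 2*|2| < 1 + 4 = 5.
So |x^2 - (2)^2| < delta * 5.
We need delta * 5 <= 1/400, i.e. delta <= 1/400/5 = 1/2000.
Since 1/2000 < 1, this is tighter than 1; take delta = 1/2000.
So delta = 1/2000 works.

1/2000


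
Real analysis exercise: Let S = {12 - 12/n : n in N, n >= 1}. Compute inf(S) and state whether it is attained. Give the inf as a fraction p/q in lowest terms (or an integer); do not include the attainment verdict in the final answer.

Analysis:
- Values: 0, 6, 8, 9, ... strictly increasing.
- Minimum is 0 (n=1); inf = 0 (attained).
- 12 - 12/n -> 12 from below; sup = 12, not attained.
Conclusion: inf(S) = 0, attained in S.

0


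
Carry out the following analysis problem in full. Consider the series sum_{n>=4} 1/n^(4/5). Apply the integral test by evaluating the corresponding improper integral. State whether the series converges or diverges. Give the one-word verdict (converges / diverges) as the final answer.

Let f(x) = x^(-4/5). Then f is positive, continuous, and decreasing on [4, infinity), so the integral test applies.
Compute the improper integral int_{4}^infinity f(x) dx:
  antiderivative F(x) = 5*x^(1/5).
  As x -> infinity, F(x) -> infinity (since p = 4/5 < 1).
  So the integral diverges. By the integral test, the series diverges.

diverges


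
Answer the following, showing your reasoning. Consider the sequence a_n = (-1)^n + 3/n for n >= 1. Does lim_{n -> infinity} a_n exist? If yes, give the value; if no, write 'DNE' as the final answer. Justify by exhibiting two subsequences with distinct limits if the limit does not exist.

Examine the behaviour of a_n along subsequences.
a_{2k} = 1 + 3/(2k) -> 1. a_{2k+1} = -1 + 3/(2k+1) -> -1.
Since these two subsequential limits are 1 and -1, distinct, the full sequence cannot converge (a convergent sequence has all subsequences tending to the same limit). So lim a_n does not exist.

DNE


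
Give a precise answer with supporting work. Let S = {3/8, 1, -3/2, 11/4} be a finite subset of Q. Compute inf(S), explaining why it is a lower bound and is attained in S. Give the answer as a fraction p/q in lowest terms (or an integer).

S is finite, so inf(S) = min(S).
Sorted increasing:
-3/2, 3/8, 1, 11/4
The extremum is -3/2.
For every x in S, x >= -3/2. And -3/2 is in S, so it is attained.
Therefore inf(S) = -3/2.

-3/2


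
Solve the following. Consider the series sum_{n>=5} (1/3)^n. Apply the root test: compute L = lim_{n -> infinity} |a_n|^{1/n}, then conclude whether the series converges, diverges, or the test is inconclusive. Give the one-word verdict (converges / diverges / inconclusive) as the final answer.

Let a_n denote the general term. Form |a_n|^(1/n) and simplify:
|a_n|^(1/n) = 1/3
Take the limit as n -> infinity: L = 1/3.
Since L = 1/3 < 1, the root test implies convergence.

converges


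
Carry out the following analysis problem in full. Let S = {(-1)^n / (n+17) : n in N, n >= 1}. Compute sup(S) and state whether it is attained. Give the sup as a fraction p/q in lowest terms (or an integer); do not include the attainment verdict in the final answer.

Analysis:
- Values: -1/18, 1/19, -1/20, 1/21, -1/22, ...
- Positive terms (even n): 1/(2+17), 1/(4+17), ... decreasing -> max = 1/19 (n=2).
- Negative terms (odd n): -1/(1+17), -1/(3+17), ... increasing -> min = -1/18 (n=1).
- So sup = 1/19 (attained at n=2); inf = -1/18 (attained at n=1).
Conclusion: sup(S) = 1/19, attained in S.

1/19


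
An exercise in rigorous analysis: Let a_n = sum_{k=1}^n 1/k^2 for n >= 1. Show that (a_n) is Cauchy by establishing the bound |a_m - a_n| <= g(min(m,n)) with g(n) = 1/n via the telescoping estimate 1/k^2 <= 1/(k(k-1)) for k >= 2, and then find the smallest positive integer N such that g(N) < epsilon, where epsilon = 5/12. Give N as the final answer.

For m > n >= 1: |a_m - a_n| = sum_{k=n+1}^m 1/k^2.
Use 1/k^2 <= 1/(k(k-1)) = 1/(k-1) - 1/k for k >= 2:
sum_{k=n+1}^m 1/k^2 <= sum_{k=n+1}^m (1/(k-1) - 1/k) = 1/n - 1/m <= 1/n.
By symmetry the same bound holds with n,m swapped, so |a_m - a_n| <= 1/min(m,n) = g(min(m,n)). Since g(n) -> 0, (a_n) is Cauchy.
Now solve g(N) < 5/12: 1/N < 5/12 <=> N > 1/(5/12) = 12/5.
The smallest integer strictly greater than 12/5 is N = 3.
Check: g(3) = 1/3 < 5/12; g(2) = 1/2 >= 5/12. So N = 3.

3


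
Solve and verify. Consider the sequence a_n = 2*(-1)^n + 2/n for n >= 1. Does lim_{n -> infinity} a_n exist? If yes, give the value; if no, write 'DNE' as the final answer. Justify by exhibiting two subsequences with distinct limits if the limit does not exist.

Examine the behaviour of a_n along subsequences.
a_{2k} = 2 + 2/(2k) -> 2. a_{2k+1} = -2 + 2/(2k+1) -> -2.
Since these two subsequential limits are 2 and -2, distinct, the full sequence cannot converge (a convergent sequence has all subsequences tending to the same limit). So lim a_n does not exist.

DNE


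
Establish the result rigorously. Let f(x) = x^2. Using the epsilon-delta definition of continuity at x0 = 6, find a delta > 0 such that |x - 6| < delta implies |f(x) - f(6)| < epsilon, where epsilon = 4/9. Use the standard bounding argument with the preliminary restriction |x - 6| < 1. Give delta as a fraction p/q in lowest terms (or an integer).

Factor: |x^2 - (6)^2| = |x - 6| * |x + 6|.
Impose |x - 6| < 1 first. Then |x + 6| = |(x - 6) + 2*(6)| <= |x - 6| + 2*|6| < 1 + 12 = 13.
So |x^2 - (6)^2| < delta * 13.
We need delta * 13 <= 4/9, i.e. delta <= 4/9/13 = 4/117.
Since 4/117 < 1, this is tighter than 1; take delta = 4/117.
So delta = 4/117 works.

4/117


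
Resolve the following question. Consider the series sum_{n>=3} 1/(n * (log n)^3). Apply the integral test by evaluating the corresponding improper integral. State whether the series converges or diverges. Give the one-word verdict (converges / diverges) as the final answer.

Let f(x) = 1/(x*log(x)^3). Then f is positive, continuous, and decreasing on [3, infinity), so the integral test applies.
Compute the improper integral int_{3}^infinity f(x) dx:
  antiderivative F(x) = -1/(2*log(x)^2).
  F(x) -> 0 as x -> infinity.  int = 0 - F(3) = 1/(2*log(3)^2) < infinity. By the integral test, the series converges.

converges


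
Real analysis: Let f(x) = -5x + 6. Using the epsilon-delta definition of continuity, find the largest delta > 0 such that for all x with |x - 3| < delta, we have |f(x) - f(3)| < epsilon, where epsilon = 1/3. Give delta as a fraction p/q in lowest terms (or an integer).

We compute f(3) = -5*(3) + 6 = -9.
|f(x) - f(3)| = |-5x + 6 - (-9)| = |-5(x - 3)| = 5|x - 3|.
We need 5|x - 3| < 1/3, i.e. |x - 3| < 1/3 / 5 = 1/15.
So any delta <= 1/15 works. Conversely, if delta > 1/15, then x = 3 + 1/15 satisfies |x - 3| = 1/15 < delta but |f(x) - f(3)| = 5 * 1/15 = 1/3, which is not < 1/3; so no larger delta works.
Hence the largest such delta is 1/15.

1/15


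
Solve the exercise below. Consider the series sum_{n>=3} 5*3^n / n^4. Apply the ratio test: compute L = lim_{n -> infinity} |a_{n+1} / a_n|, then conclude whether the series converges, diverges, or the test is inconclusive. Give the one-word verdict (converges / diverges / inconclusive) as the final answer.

Let a_n denote the general term. Form the ratio a_{n+1}/a_n and simplify:
a_{n+1}/a_n = 3*n^4/(n + 1)^4
Take the limit as n -> infinity: L = 3.
Since L = 3 > 1 (or L = infinity), the ratio test implies the series diverges.

diverges


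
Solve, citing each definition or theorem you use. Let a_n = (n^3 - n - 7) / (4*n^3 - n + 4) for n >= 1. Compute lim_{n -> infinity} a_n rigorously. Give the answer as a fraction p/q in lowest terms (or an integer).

Divide numerator and denominator by n^3, the highest power:
numerator / n^3 = 1 - 1/n^2 - 7/n^3
denominator / n^3 = 4 - 1/n^2 + 4/n^3
As n -> infinity, all terms of the form c/n^k (k >= 1) tend to 0.
So numerator / n^3 -> 1 and denominator / n^3 -> 4.
Therefore lim a_n = 1/4.

1/4


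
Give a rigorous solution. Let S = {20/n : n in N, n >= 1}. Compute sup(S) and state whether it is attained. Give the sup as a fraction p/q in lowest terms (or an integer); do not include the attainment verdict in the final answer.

Analysis:
- Values: 20, 10, 20/3, 5, ... strictly decreasing.
- The maximum is 20 (n=1); sup = 20 (attained).
- The set is bounded below by 0; 20/n -> 0 so 0 is the greatest lower bound.
- 0 is not in the set, so inf = 0 is not attained.
Conclusion: sup(S) = 20, attained in S.

20


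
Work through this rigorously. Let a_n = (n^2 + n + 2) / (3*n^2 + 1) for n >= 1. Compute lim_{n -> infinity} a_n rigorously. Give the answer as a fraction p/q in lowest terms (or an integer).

Divide numerator and denominator by n^2, the highest power:
numerator / n^2 = 1 + 1/n + 2/n^2
denominator / n^2 = 3 + n^(-2)
As n -> infinity, all terms of the form c/n^k (k >= 1) tend to 0.
So numerator / n^2 -> 1 and denominator / n^2 -> 3.
Therefore lim a_n = 1/3.

1/3


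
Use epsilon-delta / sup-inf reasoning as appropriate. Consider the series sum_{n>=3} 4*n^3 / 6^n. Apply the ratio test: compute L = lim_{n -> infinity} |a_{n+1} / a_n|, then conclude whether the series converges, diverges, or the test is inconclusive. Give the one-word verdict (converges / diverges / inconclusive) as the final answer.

Let a_n denote the general term. Form the ratio a_{n+1}/a_n and simplify:
a_{n+1}/a_n = (n + 1)^3/(6*n^3)
Take the limit as n -> infinity: L = 1/6.
Since L = 1/6 < 1, the ratio test implies the series converges.

converges


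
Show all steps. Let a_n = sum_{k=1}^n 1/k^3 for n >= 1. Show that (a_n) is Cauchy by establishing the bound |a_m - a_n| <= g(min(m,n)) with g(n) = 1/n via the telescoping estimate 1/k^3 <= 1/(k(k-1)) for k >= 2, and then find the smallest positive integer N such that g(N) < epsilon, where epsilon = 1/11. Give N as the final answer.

For m > n >= 1: |a_m - a_n| = sum_{k=n+1}^m 1/k^3.
Use 1/k^3 <= 1/(k(k-1)) = 1/(k-1) - 1/k for k >= 2 (which holds since k^3 >= k^2 >= k(k-1) for k >= 2):
sum_{k=n+1}^m 1/k^3 <= sum_{k=n+1}^m (1/(k-1) - 1/k) = 1/n - 1/m <= 1/n.
By symmetry the same bound holds with n,m swapped, so |a_m - a_n| <= 1/min(m,n) = g(min(m,n)). Since g(n) -> 0, (a_n) is Cauchy.
Now solve g(N) < 1/11: 1/N < 1/11 <=> N > 1/(1/11) = 11.
The smallest integer strictly greater than 11 is N = 12.
Check: g(12) = 1/12 < 1/11; g(11) = 1/11 >= 1/11. So N = 12.

12


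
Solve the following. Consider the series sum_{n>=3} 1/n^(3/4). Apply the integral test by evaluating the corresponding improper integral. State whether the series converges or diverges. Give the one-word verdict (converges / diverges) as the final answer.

Let f(x) = x^(-3/4). Then f is positive, continuous, and decreasing on [3, infinity), so the integral test applies.
Compute the improper integral int_{3}^infinity f(x) dx:
  antiderivative F(x) = 4*x^(1/4).
  As x -> infinity, F(x) -> infinity (since p = 3/4 < 1).
  So the integral diverges. By the integral test, the series diverges.

diverges


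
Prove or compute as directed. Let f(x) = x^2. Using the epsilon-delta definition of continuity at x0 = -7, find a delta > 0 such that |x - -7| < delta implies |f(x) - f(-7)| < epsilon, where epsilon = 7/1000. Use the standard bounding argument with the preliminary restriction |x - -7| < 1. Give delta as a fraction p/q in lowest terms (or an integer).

Factor: |x^2 - (-7)^2| = |x - -7| * |x + -7|.
Impose |x - -7| < 1 first. Then |x + -7| = |(x - -7) + 2*(-7)| <= |x - -7| + 2*|-7| < 1 + 14 = 15.
So |x^2 - (-7)^2| < delta * 15.
We need delta * 15 <= 7/1000, i.e. delta <= 7/1000/15 = 7/15000.
Since 7/15000 < 1, this is tighter than 1; take delta = 7/15000.
So delta = 7/15000 works.

7/15000


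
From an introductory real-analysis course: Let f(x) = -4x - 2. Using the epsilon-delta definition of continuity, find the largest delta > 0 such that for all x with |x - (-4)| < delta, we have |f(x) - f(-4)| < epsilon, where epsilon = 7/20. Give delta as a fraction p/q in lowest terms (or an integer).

We compute f(-4) = -4*(-4) - 2 = 14.
|f(x) - f(-4)| = |-4x - 2 - (14)| = |-4(x - (-4))| = 4|x - (-4)|.
We need 4|x - (-4)| < 7/20, i.e. |x - (-4)| < 7/20 / 4 = 7/80.
So any delta <= 7/80 works. Conversely, if delta > 7/80, then x = -4 + 7/80 satisfies |x - (-4)| = 7/80 < delta but |f(x) - f(-4)| = 4 * 7/80 = 7/20, which is not < 7/20; so no larger delta works.
Hence the largest such delta is 7/80.

7/80


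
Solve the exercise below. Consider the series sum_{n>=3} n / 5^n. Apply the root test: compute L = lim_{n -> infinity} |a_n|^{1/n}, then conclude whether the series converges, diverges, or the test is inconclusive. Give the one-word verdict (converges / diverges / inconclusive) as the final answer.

Let a_n denote the general term. Form |a_n|^(1/n) and simplify:
|a_n|^(1/n) = n^(1/n)/5
Take the limit as n -> infinity: L = 1/5.
Since L = 1/5 < 1, the root test implies convergence.

converges


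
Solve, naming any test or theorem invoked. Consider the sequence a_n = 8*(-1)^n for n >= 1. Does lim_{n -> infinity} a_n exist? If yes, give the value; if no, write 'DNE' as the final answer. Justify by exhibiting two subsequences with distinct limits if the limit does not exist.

Examine the behaviour of a_n along subsequences.
Even-n subsequence a_{2k} = 8 -> 8. Odd-n subsequence a_{2k+1} = -8 -> -8.
Since these two subsequential limits are 8 and -8, distinct, the full sequence cannot converge (a convergent sequence has all subsequences tending to the same limit). So lim a_n does not exist.

DNE


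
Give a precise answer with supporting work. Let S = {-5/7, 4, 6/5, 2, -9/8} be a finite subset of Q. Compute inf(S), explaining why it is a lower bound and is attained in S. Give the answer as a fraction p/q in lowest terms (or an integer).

S is finite, so inf(S) = min(S).
Sorted increasing:
-9/8, -5/7, 6/5, 2, 4
The extremum is -9/8.
For every x in S, x >= -9/8. And -9/8 is in S, so it is attained.
Therefore inf(S) = -9/8.

-9/8


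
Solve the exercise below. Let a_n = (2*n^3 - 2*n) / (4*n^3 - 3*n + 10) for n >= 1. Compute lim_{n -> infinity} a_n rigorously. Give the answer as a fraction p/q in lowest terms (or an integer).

Divide numerator and denominator by n^3, the highest power:
numerator / n^3 = 2 - 2/n^2
denominator / n^3 = 4 - 3/n^2 + 10/n^3
As n -> infinity, all terms of the form c/n^k (k >= 1) tend to 0.
So numerator / n^3 -> 2 and denominator / n^3 -> 4.
Therefore lim a_n = 1/2.

1/2


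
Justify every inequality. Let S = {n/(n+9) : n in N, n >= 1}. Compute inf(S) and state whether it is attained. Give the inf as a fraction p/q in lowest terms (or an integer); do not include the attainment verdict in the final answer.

Analysis:
- Values: 1/10, 2/11, 1/4, 4/13, ... strictly increasing.
- Minimum is 1/10 (n=1); inf = 1/10 (attained).
- n/(n+9) = 1 - 9/(n+9) -> 1 from below as n -> infinity, and never equals 1.
- So sup = 1 (not attained).
Conclusion: inf(S) = 1/10, attained in S.

1/10


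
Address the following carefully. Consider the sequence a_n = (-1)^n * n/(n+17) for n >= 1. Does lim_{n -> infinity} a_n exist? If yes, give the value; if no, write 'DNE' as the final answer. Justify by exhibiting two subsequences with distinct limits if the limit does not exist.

Examine the behaviour of a_n along subsequences.
a_{2k} = 2k/(2k+17) -> 1. a_{2k+1} = -(2k+1)/(2k+18) -> -1.
Since these two subsequential limits are 1 and -1, distinct, the full sequence cannot converge (a convergent sequence has all subsequences tending to the same limit). So lim a_n does not exist.

DNE


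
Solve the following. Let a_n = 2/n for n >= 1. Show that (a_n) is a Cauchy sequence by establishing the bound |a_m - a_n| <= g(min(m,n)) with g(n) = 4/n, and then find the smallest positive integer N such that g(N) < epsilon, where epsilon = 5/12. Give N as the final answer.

For any m, n >= 1, by the triangle inequality:
|a_m - a_n| = |2/m - 2/n| <= 2*1/m + 2*1/n <= 4/min(m,n).
So g(n) = 4/n bounds the Cauchy difference. Since g(n) -> 0, (a_n) is Cauchy.
Now solve g(N) < 5/12: 4/N < 5/12 <=> N > 4 / (5/12) = 48/5.
The smallest integer strictly greater than 48/5 is N = 10.
Check: g(10) = 4/10 = 2/5 < 5/12; g(9) = 4/9 >= 5/12. So N = 10.

10
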